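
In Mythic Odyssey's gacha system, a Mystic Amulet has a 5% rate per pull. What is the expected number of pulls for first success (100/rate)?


Expected pulls for a geometric distribution = 1/p = 100 / rate%
= 100 / 5
= 20.0

20.0 pulls


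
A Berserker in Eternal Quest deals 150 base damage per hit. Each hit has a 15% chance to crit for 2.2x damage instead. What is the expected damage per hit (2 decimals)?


E[dmg] = base * (1 + crit_chance * (crit_mult - 1))
cc as decimal = 15/100 = 0.15
cm - 1 = 2.2 - 1 = 1.2
Bonus factor = 0.15 * 1.2 = 0.18
Total multiplier = 1 + 0.18 = 1.18
Expected damage = 150 * 1.18 = 177.00

177.00 damage


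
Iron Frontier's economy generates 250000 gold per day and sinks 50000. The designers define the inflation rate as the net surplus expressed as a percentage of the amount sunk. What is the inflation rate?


Net gold = 250000 - 50000 = 200000
Inflation rate = net / sunk * 100 = 200000 / 50000 * 100
= 4.0 * 100
= 400.00%

400.00%


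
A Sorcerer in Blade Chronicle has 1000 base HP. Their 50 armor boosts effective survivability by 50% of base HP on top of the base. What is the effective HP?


EHP = 1000 * (1 + 50/100)
= 1000 * (1 + 0.5)
= 1000 * 1.5
= 1500.0

1500.0 EHP


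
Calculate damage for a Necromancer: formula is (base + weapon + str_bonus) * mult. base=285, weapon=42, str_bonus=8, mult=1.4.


Sum base + weapon + str = 285 + 42 + 8 = 335
Multiply by 1.4:
335 * 1.4 = 469.0

469.0 damage


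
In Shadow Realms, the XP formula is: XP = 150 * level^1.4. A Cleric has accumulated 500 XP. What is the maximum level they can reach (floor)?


XP = 150 * level^1.4, so level = (XP / 150)^(1/1.4)
= (500 / 150)^(1/1.4)
= 3.3333^0.7143
= 2.3631
Floor: level = 2

level 2


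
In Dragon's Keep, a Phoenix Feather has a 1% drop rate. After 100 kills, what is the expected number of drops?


Expected drops = kills * (drop_rate / 100)
= 100 * (1 / 100)
= 100 * 0.01
= 1.0

1.0 drops


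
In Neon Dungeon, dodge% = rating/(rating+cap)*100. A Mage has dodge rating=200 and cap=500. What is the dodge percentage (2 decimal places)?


dodge% = 200 / (200 + 500) * 100
= 200 / 700 * 100
= 0.285714 * 100
= 28.57%

28.57%


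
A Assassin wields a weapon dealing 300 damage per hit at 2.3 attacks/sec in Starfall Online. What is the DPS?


DPS = damage * attack_speed
= 300 * 2.3
= 690.0

690.0 DPS


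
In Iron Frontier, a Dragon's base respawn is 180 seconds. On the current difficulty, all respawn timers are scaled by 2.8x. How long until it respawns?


Respawn time = base * multiplier
= 180 * 2.8
= 504.0 seconds

504.0 seconds


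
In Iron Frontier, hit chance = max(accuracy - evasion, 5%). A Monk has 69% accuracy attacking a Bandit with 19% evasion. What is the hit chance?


accuracy - evasion = 69 - 19 = 50
Apply floor: max(50, 5) = 50
Hit chance = 50%

50%


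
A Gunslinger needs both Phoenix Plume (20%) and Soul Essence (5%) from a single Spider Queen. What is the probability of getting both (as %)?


For independent events, P(both) = P(A) * P(B)
= 20% * 5%
= 100 / 100 %
= 1.0%

1.0%


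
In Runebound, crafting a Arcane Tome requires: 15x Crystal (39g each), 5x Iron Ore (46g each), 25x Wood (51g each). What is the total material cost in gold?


Cost breakdown:
  Crystal: 15 * 39 = 585
  Iron Ore: 5 * 46 = 230
  Wood: 25 * 51 = 1275
Total = 585 + 230 + 1275 = 2090

2090 gold


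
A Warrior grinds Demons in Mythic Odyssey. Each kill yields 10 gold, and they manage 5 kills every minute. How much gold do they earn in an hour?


Gold per minute = 10 * 5 = 50
Gold per hour = 50 * 60 = 3000

3000 gold/hour


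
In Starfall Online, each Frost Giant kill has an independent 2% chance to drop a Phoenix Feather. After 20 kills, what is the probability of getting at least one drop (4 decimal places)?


P(at least one) = 1 - P(none) = 1 - (1-p)^n
p = 2/100 = 0.02
1 - p = 0.98
(1 - p)^20 = 0.98^20 = 0.667608
P(at least one) = 1 - 0.667608 = 0.3324

0.3324


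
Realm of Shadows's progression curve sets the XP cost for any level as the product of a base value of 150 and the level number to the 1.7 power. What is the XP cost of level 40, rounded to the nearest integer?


XP = 150 * level^1.7
Substitute level = 40:
XP = 150 * 40^1.7
= 150 * 529.0564
= 79358

79358 XP


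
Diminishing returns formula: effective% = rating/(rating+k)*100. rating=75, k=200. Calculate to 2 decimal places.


effective% = rating / (rating + k) * 100
= 75 / (75 + 200) * 100
= 75 / 275 * 100
= 0.272727 * 100
= 27.27%

27.27%


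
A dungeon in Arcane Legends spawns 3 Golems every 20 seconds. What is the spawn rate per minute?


Spawns per minute = count * (60 / interval)
= 3 * (60 / 20)
= 3 * 3.0
= 9.0

9.0 per minute


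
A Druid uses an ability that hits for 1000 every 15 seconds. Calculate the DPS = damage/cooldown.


DPS = damage / cooldown
= 1000 / 15
= 66.67

66.67 DPS


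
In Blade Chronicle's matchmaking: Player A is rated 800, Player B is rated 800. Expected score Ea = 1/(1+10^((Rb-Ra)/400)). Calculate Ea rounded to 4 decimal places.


Elo expected score: Ea = 1/(1 + 10^((Rb-Ra)/400))
Rb - Ra = 800 - 800 = 0
(Rb-Ra)/400 = 0/400 = 0.0
10^0.0 = 1.0
Ea = 1/(1 + 1.0) = 1/2.0 = 0.5000

0.5000


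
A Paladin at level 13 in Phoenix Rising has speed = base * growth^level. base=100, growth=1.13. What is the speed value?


value = base * growth^level
= 100 * 1.13^13
= 100 * 4.898011
= 489.80

489.80 speed


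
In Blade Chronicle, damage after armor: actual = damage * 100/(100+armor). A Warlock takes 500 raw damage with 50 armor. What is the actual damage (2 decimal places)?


actual = 500 * 100 / (100 + 50)
= 500 * 100 / 150
= 50000 / 150
= 333.33

333.33 damage


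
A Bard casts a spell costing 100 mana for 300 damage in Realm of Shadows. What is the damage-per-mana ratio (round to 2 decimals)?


Efficiency = damage / mana
= 300 / 100
= 3.00

3.00 dmg/mana


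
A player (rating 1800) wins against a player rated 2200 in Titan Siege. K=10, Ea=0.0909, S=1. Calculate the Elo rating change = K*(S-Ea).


Elo update: delta = K * (S - Ea), where S = 1 (wins)
S - Ea = 1 - 0.0909 = 0.9091
Rating change = 10 * 0.9091
= 9.09

9.09 rating points


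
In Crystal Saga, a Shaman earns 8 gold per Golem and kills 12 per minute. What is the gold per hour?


Gold per minute = 8 * 12 = 96
Gold per hour = 96 * 60 = 5760

5760 gold/hour


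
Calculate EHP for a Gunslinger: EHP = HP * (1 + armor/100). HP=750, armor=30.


EHP = 750 * (1 + 30/100)
= 750 * (1 + 0.3)
= 750 * 1.3
= 975.0

975.0 EHP


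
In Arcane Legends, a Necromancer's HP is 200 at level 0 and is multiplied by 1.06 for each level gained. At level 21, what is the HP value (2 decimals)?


value = base * growth^level
= 200 * 1.06^21
= 200 * 3.399564
= 679.91

679.91 HP


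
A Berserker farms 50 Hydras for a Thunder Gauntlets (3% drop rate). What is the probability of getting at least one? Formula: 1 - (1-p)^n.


P(at least one) = 1 - P(none) = 1 - (1-p)^n
p = 3/100 = 0.03
1 - p = 0.97
(1 - p)^50 = 0.97^50 = 0.218065
P(at least one) = 1 - 0.218065 = 0.7819

0.7819


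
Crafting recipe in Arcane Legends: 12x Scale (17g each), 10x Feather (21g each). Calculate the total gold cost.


Cost breakdown:
  Scale: 12 * 17 = 204
  Feather: 10 * 21 = 210
Total = 204 + 210 = 414

414 gold


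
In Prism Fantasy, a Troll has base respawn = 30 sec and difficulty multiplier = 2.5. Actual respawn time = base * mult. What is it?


Respawn time = base * multiplier
= 30 * 2.5
= 75.0 seconds

75.0 seconds


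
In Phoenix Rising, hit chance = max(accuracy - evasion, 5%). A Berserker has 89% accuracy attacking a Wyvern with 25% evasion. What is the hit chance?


accuracy - evasion = 89 - 25 = 64
Apply floor: max(64, 5) = 64
Hit chance = 64%

64%


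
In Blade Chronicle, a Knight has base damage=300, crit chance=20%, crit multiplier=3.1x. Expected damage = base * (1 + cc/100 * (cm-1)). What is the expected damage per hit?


E[dmg] = base * (1 + crit_chance * (crit_mult - 1))
cc as decimal = 20/100 = 0.2
cm - 1 = 3.1 - 1 = 2.1
Bonus factor = 0.2 * 2.1 = 0.42
Total multiplier = 1 + 0.42 = 1.42
Expected damage = 300 * 1.42 = 426.00

426.00 damage


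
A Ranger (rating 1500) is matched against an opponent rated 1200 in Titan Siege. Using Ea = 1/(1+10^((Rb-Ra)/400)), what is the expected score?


Elo expected score: Ea = 1/(1 + 10^((Rb-Ra)/400))
Rb - Ra = 1200 - 1500 = -300
(Rb-Ra)/400 = -300/400 = -0.75
10^-0.75 = 0.177828
Ea = 1/(1 + 0.177828) = 1/1.177828 = 0.8490

0.8490


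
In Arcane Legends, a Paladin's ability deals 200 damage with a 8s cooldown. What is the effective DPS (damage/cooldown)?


DPS = damage / cooldown
= 200 / 8
= 25.00

25.00 DPS


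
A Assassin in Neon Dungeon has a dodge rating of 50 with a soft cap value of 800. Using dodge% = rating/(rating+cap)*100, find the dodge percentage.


dodge% = 50 / (50 + 800) * 100
= 50 / 850 * 100
= 0.058824 * 100
= 5.88%

5.88%


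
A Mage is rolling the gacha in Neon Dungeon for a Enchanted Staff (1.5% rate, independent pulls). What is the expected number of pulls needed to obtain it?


Expected pulls for a geometric distribution = 1/p = 100 / rate%
= 100 / 1.5
= 66.67

66.67 pulls


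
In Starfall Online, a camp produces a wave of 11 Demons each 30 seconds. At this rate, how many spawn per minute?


Spawns per minute = count * (60 / interval)
= 11 * (60 / 30)
= 11 * 2.0
= 22.0

22.0 per minute


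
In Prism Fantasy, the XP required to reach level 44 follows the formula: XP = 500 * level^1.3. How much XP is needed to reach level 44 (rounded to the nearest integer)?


XP = 500 * level^1.3
Substitute level = 44:
XP = 500 * 44^1.3
= 500 * 136.9268
= 68463

68463 XP


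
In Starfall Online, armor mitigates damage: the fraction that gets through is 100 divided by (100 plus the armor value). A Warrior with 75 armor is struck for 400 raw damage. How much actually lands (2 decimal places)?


actual = 400 * 100 / (100 + 75)
= 400 * 100 / 175
= 40000 / 175
= 228.57

228.57 damage


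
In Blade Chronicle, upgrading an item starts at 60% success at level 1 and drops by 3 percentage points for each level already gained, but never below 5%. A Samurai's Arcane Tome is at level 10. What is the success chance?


raw_rate = 60 - 3 * (10 - 1)
= 60 - 3 * 9
= 60 - 27
= 33
Apply floor: max(33, 5) = 33%

33%


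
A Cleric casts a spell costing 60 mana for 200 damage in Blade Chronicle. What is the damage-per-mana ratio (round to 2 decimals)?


Efficiency = damage / mana
= 200 / 60
= 3.33

3.33 dmg/mana


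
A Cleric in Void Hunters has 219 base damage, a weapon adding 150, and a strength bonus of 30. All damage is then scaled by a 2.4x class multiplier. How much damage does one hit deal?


Sum base + weapon + str = 219 + 150 + 30 = 399
Multiply by 2.4:
399 * 2.4 = 957.6

957.6 damage


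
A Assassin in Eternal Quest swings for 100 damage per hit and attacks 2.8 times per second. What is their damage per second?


DPS = damage * attack_speed
= 100 * 2.8
= 280.0

280.0 DPS


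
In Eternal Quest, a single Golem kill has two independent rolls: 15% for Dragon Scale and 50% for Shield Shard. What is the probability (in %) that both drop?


For independent events, P(both) = P(A) * P(B)
= 15% * 50%
= 750 / 100 %
= 7.5%

7.5%


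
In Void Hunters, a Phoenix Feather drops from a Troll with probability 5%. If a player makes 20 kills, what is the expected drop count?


Expected drops = kills * (drop_rate / 100)
= 20 * (5 / 100)
= 20 * 0.05
= 1.0

1.0 drops


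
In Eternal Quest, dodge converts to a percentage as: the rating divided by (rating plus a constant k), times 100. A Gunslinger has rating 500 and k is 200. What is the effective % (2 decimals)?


effective% = rating / (rating + k) * 100
= 500 / (500 + 200) * 100
= 500 / 700 * 100
= 0.714286 * 100
= 71.43%

71.43%


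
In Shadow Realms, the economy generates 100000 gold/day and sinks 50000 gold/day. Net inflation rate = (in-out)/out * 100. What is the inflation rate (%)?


Net gold = 100000 - 50000 = 50000
Inflation rate = net / sunk * 100 = 50000 / 50000 * 100
= 1.0 * 100
= 100.00%

100.00%


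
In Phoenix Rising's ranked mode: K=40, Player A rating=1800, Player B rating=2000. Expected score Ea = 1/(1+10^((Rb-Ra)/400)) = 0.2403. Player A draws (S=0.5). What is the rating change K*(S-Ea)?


Elo update: delta = K * (S - Ea), where S = 0.5 (draws)
S - Ea = 0.5 - 0.2403 = 0.2597
Rating change = 40 * 0.2597
= 10.39

10.39 rating points


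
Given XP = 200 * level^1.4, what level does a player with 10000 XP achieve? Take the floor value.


XP = 200 * level^1.4, so level = (XP / 200)^(1/1.4)
= (10000 / 200)^(1/1.4)
= 50.0^0.7143
= 16.3512
Floor: level = 16

level 16


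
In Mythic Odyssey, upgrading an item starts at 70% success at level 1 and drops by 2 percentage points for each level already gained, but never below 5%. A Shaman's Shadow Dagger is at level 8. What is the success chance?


raw_rate = 70 - 2 * (8 - 1)
= 70 - 2 * 7
= 70 - 14
= 56
Apply floor: max(56, 5) = 56%

56%


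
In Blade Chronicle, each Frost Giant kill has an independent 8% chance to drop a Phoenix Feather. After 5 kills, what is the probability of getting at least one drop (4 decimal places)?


P(at least one) = 1 - P(none) = 1 - (1-p)^n
p = 8/100 = 0.08
1 - p = 0.92
(1 - p)^5 = 0.92^5 = 0.659082
P(at least one) = 1 - 0.659082 = 0.3409

0.3409


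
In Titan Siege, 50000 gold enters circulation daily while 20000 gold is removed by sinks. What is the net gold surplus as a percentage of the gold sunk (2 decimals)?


Net gold = 50000 - 20000 = 30000
Inflation rate = net / sunk * 100 = 30000 / 20000 * 100
= 1.5 * 100
= 150.00%

150.00%


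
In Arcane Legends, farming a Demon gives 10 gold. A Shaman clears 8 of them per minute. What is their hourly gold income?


Gold per minute = 10 * 8 = 80
Gold per hour = 80 * 60 = 4800

4800 gold/hour


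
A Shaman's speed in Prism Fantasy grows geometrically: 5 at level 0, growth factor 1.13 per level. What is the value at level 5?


value = base * growth^level
= 5 * 1.13^5
= 5 * 1.842435
= 9.21

9.21 speed


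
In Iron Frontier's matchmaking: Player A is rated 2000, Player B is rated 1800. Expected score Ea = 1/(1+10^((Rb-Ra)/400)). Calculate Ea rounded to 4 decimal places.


Elo expected score: Ea = 1/(1 + 10^((Rb-Ra)/400))
Rb - Ra = 1800 - 2000 = -200
(Rb-Ra)/400 = -200/400 = -0.5
10^-0.5 = 0.316228
Ea = 1/(1 + 0.316228) = 1/1.316228 = 0.7597

0.7597


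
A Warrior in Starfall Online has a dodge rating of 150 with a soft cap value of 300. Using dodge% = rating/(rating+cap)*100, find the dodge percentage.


dodge% = 150 / (150 + 300) * 100
= 150 / 450 * 100
= 0.333333 * 100
= 33.33%

33.33%


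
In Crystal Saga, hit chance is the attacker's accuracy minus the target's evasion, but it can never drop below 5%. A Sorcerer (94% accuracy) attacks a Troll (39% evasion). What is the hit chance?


accuracy - evasion = 94 - 39 = 55
Apply floor: max(55, 5) = 55
Hit chance = 55%

55%


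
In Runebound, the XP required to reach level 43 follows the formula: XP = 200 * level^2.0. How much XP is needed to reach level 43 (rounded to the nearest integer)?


XP = 200 * level^2.0
Substitute level = 43:
XP = 200 * 43^2.0
= 200 * 1849.0
= 369800

369800 XP


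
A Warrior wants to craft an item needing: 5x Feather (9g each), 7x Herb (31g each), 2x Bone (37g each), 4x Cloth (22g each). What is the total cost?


Cost breakdown:
  Feather: 5 * 9 = 45
  Herb: 7 * 31 = 217
  Bone: 2 * 37 = 74
  Cloth: 4 * 22 = 88
Total = 45 + 217 + 74 + 88 = 424

424 gold


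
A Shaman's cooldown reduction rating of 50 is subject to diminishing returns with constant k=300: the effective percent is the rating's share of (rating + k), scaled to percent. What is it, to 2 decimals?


effective% = rating / (rating + k) * 100
= 50 / (50 + 300) * 100
= 50 / 350 * 100
= 0.142857 * 100
= 14.29%

14.29%


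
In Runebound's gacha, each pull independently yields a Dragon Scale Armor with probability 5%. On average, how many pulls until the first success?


Expected pulls for a geometric distribution = 1/p = 100 / rate%
= 100 / 5
= 20.0

20.0 pulls


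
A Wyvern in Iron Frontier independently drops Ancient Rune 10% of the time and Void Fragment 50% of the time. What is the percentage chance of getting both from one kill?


For independent events, P(both) = P(A) * P(B)
= 10% * 50%
= 500 / 100 %
= 5.0%

5.0%


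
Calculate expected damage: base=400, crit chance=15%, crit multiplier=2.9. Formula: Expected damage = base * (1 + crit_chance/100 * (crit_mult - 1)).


E[dmg] = base * (1 + crit_chance * (crit_mult - 1))
cc as decimal = 15/100 = 0.15
cm - 1 = 2.9 - 1 = 1.9
Bonus factor = 0.15 * 1.9 = 0.285
Total multiplier = 1 + 0.285 = 1.285
Expected damage = 400 * 1.285 = 514.00

514.00 damage


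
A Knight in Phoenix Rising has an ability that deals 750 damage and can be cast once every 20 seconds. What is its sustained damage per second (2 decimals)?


DPS = damage / cooldown
= 750 / 20
= 37.50

37.50 DPS


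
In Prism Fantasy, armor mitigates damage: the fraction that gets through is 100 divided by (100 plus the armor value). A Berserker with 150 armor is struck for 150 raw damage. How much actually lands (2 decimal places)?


actual = 150 * 100 / (100 + 150)
= 150 * 100 / 250
= 15000 / 250
= 60.00

60.00 damage


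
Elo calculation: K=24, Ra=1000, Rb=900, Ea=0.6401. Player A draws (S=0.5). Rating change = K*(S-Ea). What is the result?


Elo update: delta = K * (S - Ea), where S = 0.5 (draws)
S - Ea = 0.5 - 0.6401 = -0.1401
Rating change = 24 * -0.1401
= -3.36

-3.36 rating points


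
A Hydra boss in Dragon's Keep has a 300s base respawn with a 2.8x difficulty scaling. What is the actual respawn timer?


Respawn time = base * multiplier
= 300 * 2.8
= 840.0 seconds

840.0 seconds


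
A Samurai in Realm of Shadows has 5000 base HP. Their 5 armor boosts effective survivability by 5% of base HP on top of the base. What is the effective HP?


EHP = 5000 * (1 + 5/100)
= 5000 * (1 + 0.05)
= 5000 * 1.05
= 5250.0

5250.0 EHP


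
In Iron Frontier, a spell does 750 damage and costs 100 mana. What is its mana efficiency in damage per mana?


Efficiency = damage / mana
= 750 / 100
= 7.50

7.50 dmg/mana


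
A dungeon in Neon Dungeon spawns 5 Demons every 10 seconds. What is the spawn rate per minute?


Spawns per minute = count * (60 / interval)
= 5 * (60 / 10)
= 5 * 6.0
= 30.0

30.0 per minute


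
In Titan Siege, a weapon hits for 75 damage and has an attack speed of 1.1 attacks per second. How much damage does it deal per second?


DPS = damage * attack_speed
= 75 * 1.1
= 82.5

82.5 DPS


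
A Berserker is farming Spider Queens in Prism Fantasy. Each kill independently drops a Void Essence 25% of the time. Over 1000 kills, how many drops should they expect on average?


Expected drops = kills * (drop_rate / 100)
= 1000 * (25 / 100)
= 1000 * 0.25
= 250.0

250.0 drops


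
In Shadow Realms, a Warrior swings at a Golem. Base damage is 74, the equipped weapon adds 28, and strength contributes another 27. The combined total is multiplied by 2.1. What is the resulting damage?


Sum base + weapon + str = 74 + 28 + 27 = 129
Multiply by 2.1:
129 * 2.1 = 270.9

270.9 damage


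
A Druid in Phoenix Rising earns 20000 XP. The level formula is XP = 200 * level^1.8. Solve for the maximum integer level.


XP = 200 * level^1.8, so level = (XP / 200)^(1/1.8)
= (20000 / 200)^(1/1.8)
= 100.0^0.5556
= 12.9155
Floor: level = 12

level 12


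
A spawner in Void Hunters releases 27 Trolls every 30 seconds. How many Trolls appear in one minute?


Spawns per minute = count * (60 / interval)
= 27 * (60 / 30)
= 27 * 2.0
= 54.0

54.0 per minute


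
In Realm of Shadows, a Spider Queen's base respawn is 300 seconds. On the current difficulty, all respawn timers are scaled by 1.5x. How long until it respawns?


Respawn time = base * multiplier
= 300 * 1.5
= 450.0 seconds

450.0 seconds


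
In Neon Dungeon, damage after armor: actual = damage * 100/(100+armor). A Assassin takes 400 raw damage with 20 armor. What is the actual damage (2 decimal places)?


actual = 400 * 100 / (100 + 20)
= 400 * 100 / 120
= 40000 / 120
= 333.33

333.33 damage


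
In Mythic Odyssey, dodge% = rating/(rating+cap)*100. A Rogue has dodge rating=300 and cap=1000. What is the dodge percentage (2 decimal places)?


dodge% = 300 / (300 + 1000) * 100
= 300 / 1300 * 100
= 0.230769 * 100
= 23.08%

23.08%


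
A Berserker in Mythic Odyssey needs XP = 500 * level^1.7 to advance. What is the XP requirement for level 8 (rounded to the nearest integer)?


XP = 500 * level^1.7
Substitute level = 8:
XP = 500 * 8^1.7
= 500 * 34.2968
= 17148

17148 XP


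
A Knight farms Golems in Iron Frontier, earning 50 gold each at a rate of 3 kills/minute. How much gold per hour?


Gold per minute = 50 * 3 = 150
Gold per hour = 150 * 60 = 9000

9000 gold/hour


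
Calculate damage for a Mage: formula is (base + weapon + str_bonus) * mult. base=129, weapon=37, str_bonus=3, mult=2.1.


Sum base + weapon + str = 129 + 37 + 3 = 169
Multiply by 2.1:
169 * 2.1 = 354.9

354.9 damage


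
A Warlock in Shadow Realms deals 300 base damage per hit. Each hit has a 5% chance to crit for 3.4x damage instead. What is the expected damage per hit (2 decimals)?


E[dmg] = base * (1 + crit_chance * (crit_mult - 1))
cc as decimal = 5/100 = 0.05
cm - 1 = 3.4 - 1 = 2.4
Bonus factor = 0.05 * 2.4 = 0.12
Total multiplier = 1 + 0.12 = 1.12
Expected damage = 300 * 1.12 = 336.00

336.00 damage


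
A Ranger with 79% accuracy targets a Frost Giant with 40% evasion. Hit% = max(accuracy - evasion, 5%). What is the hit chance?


accuracy - evasion = 79 - 40 = 39
Apply floor: max(39, 5) = 39
Hit chance = 39%

39%


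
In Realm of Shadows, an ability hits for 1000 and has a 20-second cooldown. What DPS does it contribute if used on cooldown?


DPS = damage / cooldown
= 1000 / 20
= 50.00

50.00 DPS


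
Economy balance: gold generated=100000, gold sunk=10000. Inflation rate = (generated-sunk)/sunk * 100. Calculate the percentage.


Net gold = 100000 - 10000 = 90000
Inflation rate = net / sunk * 100 = 90000 / 10000 * 100
= 9.0 * 100
= 900.00%

900.00%


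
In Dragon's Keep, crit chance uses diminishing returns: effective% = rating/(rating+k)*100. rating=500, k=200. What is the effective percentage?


effective% = rating / (rating + k) * 100
= 500 / (500 + 200) * 100
= 500 / 700 * 100
= 0.714286 * 100
= 71.43%

71.43%


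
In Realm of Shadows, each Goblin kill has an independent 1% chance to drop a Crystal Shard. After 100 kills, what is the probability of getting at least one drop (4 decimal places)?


P(at least one) = 1 - P(none) = 1 - (1-p)^n
p = 1/100 = 0.01
1 - p = 0.99
(1 - p)^100 = 0.99^100 = 0.366032
P(at least one) = 1 - 0.366032 = 0.6340

0.6340


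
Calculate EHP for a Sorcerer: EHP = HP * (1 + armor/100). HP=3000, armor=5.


EHP = 3000 * (1 + 5/100)
= 3000 * (1 + 0.05)
= 3000 * 1.05
= 3150.0

3150.0 EHP


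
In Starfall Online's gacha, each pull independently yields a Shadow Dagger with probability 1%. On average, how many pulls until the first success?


Expected pulls for a geometric distribution = 1/p = 100 / rate%
= 100 / 1
= 100.0

100.0 pulls


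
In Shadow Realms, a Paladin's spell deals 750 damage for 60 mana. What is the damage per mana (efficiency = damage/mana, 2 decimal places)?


Efficiency = damage / mana
= 750 / 60
= 12.50

12.50 dmg/mana


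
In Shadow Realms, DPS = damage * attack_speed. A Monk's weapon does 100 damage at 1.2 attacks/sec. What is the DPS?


DPS = damage * attack_speed
= 100 * 1.2
= 120.0

120.0 DPS


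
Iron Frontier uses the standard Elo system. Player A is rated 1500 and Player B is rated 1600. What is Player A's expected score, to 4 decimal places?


Elo expected score: Ea = 1/(1 + 10^((Rb-Ra)/400))
Rb - Ra = 1600 - 1500 = 100
(Rb-Ra)/400 = 100/400 = 0.25
10^0.25 = 1.778279
Ea = 1/(1 + 1.778279) = 1/2.778279 = 0.3599

0.3599


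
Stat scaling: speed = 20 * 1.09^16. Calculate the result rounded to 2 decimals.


value = base * growth^level
= 20 * 1.09^16
= 20 * 3.970306
= 79.41

79.41 speed


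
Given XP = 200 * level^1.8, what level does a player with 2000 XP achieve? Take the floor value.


XP = 200 * level^1.8, so level = (XP / 200)^(1/1.8)
= (2000 / 200)^(1/1.8)
= 10.0^0.5556
= 3.5938
Floor: level = 3

level 3


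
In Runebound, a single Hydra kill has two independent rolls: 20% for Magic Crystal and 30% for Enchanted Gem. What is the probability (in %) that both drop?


For independent events, P(both) = P(A) * P(B)
= 20% * 30%
= 600 / 100 %
= 6.0%

6.0%


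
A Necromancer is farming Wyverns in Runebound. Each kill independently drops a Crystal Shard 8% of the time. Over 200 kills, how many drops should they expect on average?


Expected drops = kills * (drop_rate / 100)
= 200 * (8 / 100)
= 200 * 0.08
= 16.0

16.0 drops


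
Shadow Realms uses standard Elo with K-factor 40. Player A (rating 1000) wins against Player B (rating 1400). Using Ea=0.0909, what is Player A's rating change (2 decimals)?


Elo update: delta = K * (S - Ea), where S = 1 (wins)
S - Ea = 1 - 0.0909 = 0.9091
Rating change = 40 * 0.9091
= 36.36

36.36 rating points


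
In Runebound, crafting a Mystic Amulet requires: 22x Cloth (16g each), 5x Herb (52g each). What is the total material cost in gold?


Cost breakdown:
  Cloth: 22 * 16 = 352
  Herb: 5 * 52 = 260
Total = 352 + 260 = 612

612 gold


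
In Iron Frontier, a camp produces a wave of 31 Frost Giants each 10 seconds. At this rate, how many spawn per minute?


Spawns per minute = count * (60 / interval)
= 31 * (60 / 10)
= 31 * 6.0
= 186.0

186.0 per minute


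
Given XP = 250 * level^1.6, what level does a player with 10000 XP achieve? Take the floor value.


XP = 250 * level^1.6, so level = (XP / 250)^(1/1.6)
= (10000 / 250)^(1/1.6)
= 40.0^0.625
= 10.0297
Floor: level = 10

level 10


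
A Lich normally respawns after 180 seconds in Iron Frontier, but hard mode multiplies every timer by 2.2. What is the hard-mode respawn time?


Respawn time = base * multiplier
= 180 * 2.2
= 396.0 seconds

396.0 seconds


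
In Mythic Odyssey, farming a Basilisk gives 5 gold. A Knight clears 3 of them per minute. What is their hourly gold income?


Gold per minute = 5 * 3 = 15
Gold per hour = 15 * 60 = 900

900 gold/hour


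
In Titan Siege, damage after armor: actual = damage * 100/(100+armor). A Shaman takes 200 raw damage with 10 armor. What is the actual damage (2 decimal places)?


actual = 200 * 100 / (100 + 10)
= 200 * 100 / 110
= 20000 / 110
= 181.82

181.82 damage


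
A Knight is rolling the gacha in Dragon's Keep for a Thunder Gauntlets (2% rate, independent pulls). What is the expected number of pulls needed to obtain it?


Expected pulls for a geometric distribution = 1/p = 100 / rate%
= 100 / 2
= 50.0

50.0 pulls


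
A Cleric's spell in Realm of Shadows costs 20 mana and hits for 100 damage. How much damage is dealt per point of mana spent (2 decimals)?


Efficiency = damage / mana
= 100 / 20
= 5.00

5.00 dmg/mana


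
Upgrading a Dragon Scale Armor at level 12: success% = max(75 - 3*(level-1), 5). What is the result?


raw_rate = 75 - 3 * (12 - 1)
= 75 - 3 * 11
= 75 - 33
= 42
Apply floor: max(42, 5) = 42%

42%


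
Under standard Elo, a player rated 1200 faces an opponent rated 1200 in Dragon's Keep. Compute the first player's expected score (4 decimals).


Elo expected score: Ea = 1/(1 + 10^((Rb-Ra)/400))
Rb - Ra = 1200 - 1200 = 0
(Rb-Ra)/400 = 0/400 = 0.0
10^0.0 = 1.0
Ea = 1/(1 + 1.0) = 1/2.0 = 0.5000

0.5000


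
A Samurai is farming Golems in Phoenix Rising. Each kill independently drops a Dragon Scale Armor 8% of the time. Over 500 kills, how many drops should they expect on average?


Expected drops = kills * (drop_rate / 100)
= 500 * (8 / 100)
= 500 * 0.08
= 40.0

40.0 drops


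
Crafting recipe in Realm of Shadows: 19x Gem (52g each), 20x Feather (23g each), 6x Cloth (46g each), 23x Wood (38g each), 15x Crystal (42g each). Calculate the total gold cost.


Cost breakdown:
  Gem: 19 * 52 = 988
  Feather: 20 * 23 = 460
  Cloth: 6 * 46 = 276
  Wood: 23 * 38 = 874
  Crystal: 15 * 42 = 630
Total = 988 + 460 + 276 + 874 + 630 = 3228

3228 gold


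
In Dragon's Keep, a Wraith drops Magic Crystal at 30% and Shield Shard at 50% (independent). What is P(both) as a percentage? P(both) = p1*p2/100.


For independent events, P(both) = P(A) * P(B)
= 30% * 50%
= 1500 / 100 %
= 15.0%

15.0%


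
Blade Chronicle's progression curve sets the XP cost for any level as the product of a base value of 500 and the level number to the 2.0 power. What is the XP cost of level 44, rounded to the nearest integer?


XP = 500 * level^2.0
Substitute level = 44:
XP = 500 * 44^2.0
= 500 * 1936.0
= 968000

968000 XP


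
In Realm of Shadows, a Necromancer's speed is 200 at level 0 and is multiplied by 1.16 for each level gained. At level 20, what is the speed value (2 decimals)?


value = base * growth^level
= 200 * 1.16^20
= 200 * 19.460759
= 3892.15

3892.15 speed


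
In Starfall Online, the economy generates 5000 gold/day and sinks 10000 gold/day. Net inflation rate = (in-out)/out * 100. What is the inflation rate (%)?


Net gold = 5000 - 10000 = -5000
Inflation rate = net / sunk * 100 = -5000 / 10000 * 100
= -0.5 * 100
= -50.00%

-50.00%


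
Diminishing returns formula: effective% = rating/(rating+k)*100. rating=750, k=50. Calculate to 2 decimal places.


effective% = rating / (rating + k) * 100
= 750 / (750 + 50) * 100
= 750 / 800 * 100
= 0.9375 * 100
= 93.75%

93.75%


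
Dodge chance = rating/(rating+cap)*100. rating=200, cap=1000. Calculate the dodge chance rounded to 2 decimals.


dodge% = 200 / (200 + 1000) * 100
= 200 / 1200 * 100
= 0.166667 * 100
= 16.67%

16.67%


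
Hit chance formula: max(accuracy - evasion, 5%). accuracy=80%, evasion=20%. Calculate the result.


accuracy - evasion = 80 - 20 = 60
Apply floor: max(60, 5) = 60
Hit chance = 60%

60%


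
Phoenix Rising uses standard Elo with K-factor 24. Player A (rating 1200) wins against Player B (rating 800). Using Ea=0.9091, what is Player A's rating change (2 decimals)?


Elo update: delta = K * (S - Ea), where S = 1 (wins)
S - Ea = 1 - 0.9091 = 0.0909
Rating change = 24 * 0.0909
= 2.18

2.18 rating points


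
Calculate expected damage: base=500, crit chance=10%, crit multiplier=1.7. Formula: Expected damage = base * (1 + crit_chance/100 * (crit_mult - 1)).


E[dmg] = base * (1 + crit_chance * (crit_mult - 1))
cc as decimal = 10/100 = 0.1
cm - 1 = 1.7 - 1 = 0.7
Bonus factor = 0.1 * 0.7 = 0.07
Total multiplier = 1 + 0.07 = 1.07
Expected damage = 500 * 1.07 = 535.00

535.00 damage


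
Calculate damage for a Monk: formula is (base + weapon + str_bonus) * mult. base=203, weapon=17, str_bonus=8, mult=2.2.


Sum base + weapon + str = 203 + 17 + 8 = 228
Multiply by 2.2:
228 * 2.2 = 501.6

501.6 damage


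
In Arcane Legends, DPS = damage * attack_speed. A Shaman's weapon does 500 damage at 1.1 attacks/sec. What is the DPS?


DPS = damage * attack_speed
= 500 * 1.1
= 550.0

550.0 DPS


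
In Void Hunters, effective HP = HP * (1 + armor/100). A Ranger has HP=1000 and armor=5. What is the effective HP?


EHP = 1000 * (1 + 5/100)
= 1000 * (1 + 0.05)
= 1000 * 1.05
= 1050.0

1050.0 EHP


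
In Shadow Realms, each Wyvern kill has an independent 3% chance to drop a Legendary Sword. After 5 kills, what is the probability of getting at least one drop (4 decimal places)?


P(at least one) = 1 - P(none) = 1 - (1-p)^n
p = 3/100 = 0.03
1 - p = 0.97
(1 - p)^5 = 0.97^5 = 0.858734
P(at least one) = 1 - 0.858734 = 0.1413

0.1413


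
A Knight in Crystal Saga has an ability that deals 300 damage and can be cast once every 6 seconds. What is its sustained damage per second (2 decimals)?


DPS = damage / cooldown
= 300 / 6
= 50.00

50.00 DPS


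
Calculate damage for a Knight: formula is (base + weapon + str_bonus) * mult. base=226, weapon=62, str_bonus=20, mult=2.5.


Sum base + weapon + str = 226 + 62 + 20 = 308
Multiply by 2.5:
308 * 2.5 = 770.0

770.0 damage


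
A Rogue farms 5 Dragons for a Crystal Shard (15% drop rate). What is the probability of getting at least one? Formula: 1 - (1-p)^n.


P(at least one) = 1 - P(none) = 1 - (1-p)^n
p = 15/100 = 0.15
1 - p = 0.85
(1 - p)^5 = 0.85^5 = 0.443705
P(at least one) = 1 - 0.443705 = 0.5563

0.5563


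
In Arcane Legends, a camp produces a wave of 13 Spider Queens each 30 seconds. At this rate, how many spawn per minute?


Spawns per minute = count * (60 / interval)
= 13 * (60 / 30)
= 13 * 2.0
= 26.0

26.0 per minute


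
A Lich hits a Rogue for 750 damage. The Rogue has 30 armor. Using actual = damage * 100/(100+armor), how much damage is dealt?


actual = 750 * 100 / (100 + 30)
= 750 * 100 / 130
= 75000 / 130
= 576.92

576.92 damage


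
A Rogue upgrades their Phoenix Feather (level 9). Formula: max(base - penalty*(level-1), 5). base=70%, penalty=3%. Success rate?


raw_rate = 70 - 3 * (9 - 1)
= 70 - 3 * 8
= 70 - 24
= 46
Apply floor: max(46, 5) = 46%

46%


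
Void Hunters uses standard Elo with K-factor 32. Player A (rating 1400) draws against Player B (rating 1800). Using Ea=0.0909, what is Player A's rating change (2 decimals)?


Elo update: delta = K * (S - Ea), where S = 0.5 (draws)
S - Ea = 0.5 - 0.0909 = 0.4091
Rating change = 32 * 0.4091
= 13.09

13.09 rating points


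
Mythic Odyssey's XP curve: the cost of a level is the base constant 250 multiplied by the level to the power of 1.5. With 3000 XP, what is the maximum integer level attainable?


XP = 250 * level^1.5, so level = (XP / 250)^(1/1.5)
= (3000 / 250)^(1/1.5)
= 12.0^0.6667
= 5.2415
Floor: level = 5

level 5


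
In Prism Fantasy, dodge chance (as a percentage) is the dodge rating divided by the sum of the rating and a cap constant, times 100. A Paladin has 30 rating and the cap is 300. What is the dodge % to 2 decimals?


dodge% = 30 / (30 + 300) * 100
= 30 / 330 * 100
= 0.090909 * 100
= 9.09%

9.09%


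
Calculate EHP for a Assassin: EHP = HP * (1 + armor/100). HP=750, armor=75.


EHP = 750 * (1 + 75/100)
= 750 * (1 + 0.75)
= 750 * 1.75
= 1312.5

1312.5 EHP


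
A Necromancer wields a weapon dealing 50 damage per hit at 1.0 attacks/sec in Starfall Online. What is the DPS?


DPS = damage * attack_speed
= 50 * 1.0
= 50.0

50.0 DPS


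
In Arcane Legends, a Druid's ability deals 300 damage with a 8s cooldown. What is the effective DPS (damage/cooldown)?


DPS = damage / cooldown
= 300 / 8
= 37.50

37.50 DPS


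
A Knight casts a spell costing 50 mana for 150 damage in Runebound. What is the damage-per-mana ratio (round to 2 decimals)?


Efficiency = damage / mana
= 150 / 50
= 3.00

3.00 dmg/mana


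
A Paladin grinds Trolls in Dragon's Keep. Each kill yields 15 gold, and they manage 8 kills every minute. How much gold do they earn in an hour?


Gold per minute = 15 * 8 = 120
Gold per hour = 120 * 60 = 7200

7200 gold/hour


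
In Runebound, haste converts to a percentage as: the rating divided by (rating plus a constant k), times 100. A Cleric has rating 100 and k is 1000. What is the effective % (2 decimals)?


effective% = rating / (rating + k) * 100
= 100 / (100 + 1000) * 100
= 100 / 1100 * 100
= 0.090909 * 100
= 9.09%

9.09%


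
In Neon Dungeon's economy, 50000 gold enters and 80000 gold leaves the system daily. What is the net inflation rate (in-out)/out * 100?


Net gold = 50000 - 80000 = -30000
Inflation rate = net / sunk * 100 = -30000 / 80000 * 100
= -0.375 * 100
= -37.50%

-37.50%


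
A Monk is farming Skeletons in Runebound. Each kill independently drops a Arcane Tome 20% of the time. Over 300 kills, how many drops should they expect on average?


Expected drops = kills * (drop_rate / 100)
= 300 * (20 / 100)
= 300 * 0.2
= 60.0

60.0 drops


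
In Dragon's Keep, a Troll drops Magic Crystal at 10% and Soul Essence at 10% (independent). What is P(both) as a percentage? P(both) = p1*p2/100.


For independent events, P(both) = P(A) * P(B)
= 10% * 10%
= 100 / 100 %
= 1.0%

1.0%


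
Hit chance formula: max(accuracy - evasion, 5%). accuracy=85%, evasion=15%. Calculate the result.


accuracy - evasion = 85 - 15 = 70
Apply floor: max(70, 5) = 70
Hit chance = 70%

70%


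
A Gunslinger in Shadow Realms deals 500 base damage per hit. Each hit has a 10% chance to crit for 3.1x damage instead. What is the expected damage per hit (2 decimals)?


E[dmg] = base * (1 + crit_chance * (crit_mult - 1))
cc as decimal = 10/100 = 0.1
cm - 1 = 3.1 - 1 = 2.1
Bonus factor = 0.1 * 2.1 = 0.21
Total multiplier = 1 + 0.21 = 1.21
Expected damage = 500 * 1.21 = 605.00

605.00 damage


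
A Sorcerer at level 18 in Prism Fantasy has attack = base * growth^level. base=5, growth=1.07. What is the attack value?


value = base * growth^level
= 5 * 1.07^18
= 5 * 3.379932
= 16.90

16.90 attack


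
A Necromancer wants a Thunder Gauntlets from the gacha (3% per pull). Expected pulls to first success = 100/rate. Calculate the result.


Expected pulls for a geometric distribution = 1/p = 100 / rate%
= 100 / 3
= 33.33

33.33 pulls


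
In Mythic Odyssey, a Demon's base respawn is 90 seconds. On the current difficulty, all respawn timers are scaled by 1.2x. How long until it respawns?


Respawn time = base * multiplier
= 90 * 1.2
= 108.0 seconds

108.0 seconds


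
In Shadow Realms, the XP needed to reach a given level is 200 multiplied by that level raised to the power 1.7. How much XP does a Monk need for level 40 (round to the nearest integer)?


XP = 200 * level^1.7
Substitute level = 40:
XP = 200 * 40^1.7
= 200 * 529.0564
= 105811

105811 XP


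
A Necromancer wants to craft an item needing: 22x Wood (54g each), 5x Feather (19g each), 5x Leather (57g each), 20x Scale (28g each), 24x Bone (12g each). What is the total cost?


Cost breakdown:
  Wood: 22 * 54 = 1188
  Feather: 5 * 19 = 95
  Leather: 5 * 57 = 285
  Scale: 20 * 28 = 560
  Bone: 24 * 12 = 288
Total = 1188 + 95 + 285 + 560 + 288 = 2416

2416 gold


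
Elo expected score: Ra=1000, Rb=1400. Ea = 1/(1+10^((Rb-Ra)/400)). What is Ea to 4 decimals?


Elo expected score: Ea = 1/(1 + 10^((Rb-Ra)/400))
Rb - Ra = 1400 - 1000 = 400
(Rb-Ra)/400 = 400/400 = 1.0
10^1.0 = 10.0
Ea = 1/(1 + 10.0) = 1/11.0 = 0.0909

0.0909


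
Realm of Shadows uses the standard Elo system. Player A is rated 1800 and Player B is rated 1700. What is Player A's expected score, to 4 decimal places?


Elo expected score: Ea = 1/(1 + 10^((Rb-Ra)/400))
Rb - Ra = 1700 - 1800 = -100
(Rb-Ra)/400 = -100/400 = -0.25
10^-0.25 = 0.562341
Ea = 1/(1 + 0.562341) = 1/1.562341 = 0.6401

0.6401


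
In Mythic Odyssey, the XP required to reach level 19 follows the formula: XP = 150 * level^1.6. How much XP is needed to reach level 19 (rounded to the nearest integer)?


XP = 150 * level^1.6
Substitute level = 19:
XP = 150 * 19^1.6
= 150 * 111.1746
= 16676

16676 XP


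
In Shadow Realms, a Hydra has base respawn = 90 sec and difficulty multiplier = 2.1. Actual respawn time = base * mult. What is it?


Respawn time = base * multiplier
= 90 * 2.1
= 189.0 seconds

189.0 seconds


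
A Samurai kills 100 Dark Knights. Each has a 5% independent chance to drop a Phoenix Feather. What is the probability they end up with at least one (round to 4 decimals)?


P(at least one) = 1 - P(none) = 1 - (1-p)^n
p = 5/100 = 0.05
1 - p = 0.95
(1 - p)^100 = 0.95^100 = 0.005921
P(at least one) = 1 - 0.005921 = 0.9941

0.9941
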